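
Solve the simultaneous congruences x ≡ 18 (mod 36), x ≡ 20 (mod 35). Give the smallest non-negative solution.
The moduli 36, 35 are pairwise coprime, so by the CRT there is a unique solution mod 36·35 = 1260.
Solve by successive substitution. Start with x ≡ 18 (mod 36).
  Combine with x ≡ 20 (mod 35): write x = 18 + 36·t and require 18 + 36·t ≡ 20 (mod 35), i.e. 36·t ≡ 20 − 18 ≡ 2 (mod 35). Since 36^(−1) ≡ 1 (mod 35) (36 ≡ 1 (mod 35)), t ≡ 1·2 ≡ 2 (mod 35). So x ≡ 18 + 36·2 = 90 (mod 1260).
Unique solution in [0, 1260): x = 90.

Final answer: x ≡ 90 (mod 1260); the representative in [0, 1260) is 90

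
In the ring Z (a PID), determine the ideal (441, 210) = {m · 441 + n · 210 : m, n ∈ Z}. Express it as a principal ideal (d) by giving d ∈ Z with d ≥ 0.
In the PID Z, (a, b) is generated by gcd(a, b). Compute gcd(441, 210) with the extended Euclidean algorithm, tracking rows (r, s, t) with s·441 + t·210 = r:
  row A: (441, 1, 0)   [1·441 + 0·210 = 441]
  row B: (210, 0, 1)   [0·441 + 1·210 = 210]
  441 = 2·210 + 21   → row C = row A − 2·row B = (21, 1, −2)   [check: 1·441 − 2·210 = 21]
  210 = 10·21 + 0   → remainder 0, stop. gcd = 21 (last nonzero row C).
So gcd(441, 210) = 21, with Bézout identity 1·441 − 2·210 = 21. Containment (⊇): the Bézout identity exhibits 21 as an element of (441, 210), giving (21) ⊆ (441, 210). Containment (⊆): since 21 | 441 and 21 | 210 (441 = 21·21, 210 = 21·10), every Z-linear combination of 441 and 210 is divisible by 21, so (441, 210) ⊆ (21). Therefore (441, 210) = (21), d = 21.

Final answer: (441, 210) = (21); d = 21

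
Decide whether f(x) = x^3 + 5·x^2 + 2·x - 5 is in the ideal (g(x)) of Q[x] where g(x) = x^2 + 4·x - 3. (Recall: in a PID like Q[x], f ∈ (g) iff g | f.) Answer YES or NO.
In Q[x] the ideal (g) consists of all multiples of g, so f ∈ (g) iff g | f, i.e. iff the remainder of f on division by g is 0. Divide f by g (g is monic, so eliminate the leading term of the running remainder at each step):
  leading term x^3: subtract (x)·g(x) = x^3 + 4·x^2 - 3·x, leaving x^2 + 5·x - 5
  leading term x^2: subtract (1)·g(x) = x^2 + 4·x - 3, leaving x - 2
The remainder r(x) = x - 2 ≠ 0 (and deg r < deg g), so g ∤ f, i.e. f ∉ (g).

Final answer: NO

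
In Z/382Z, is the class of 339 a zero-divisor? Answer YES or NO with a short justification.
NO

gcd(339, 382) = 1, so 339 is a unit in Z/382Z (it has a multiplicative inverse). A unit cannot be a zero-divisor: if 339·b ≡ 0 then multiplying both sides by 339^(−1) gives b ≡ 0. So 339 is not a zero-divisor.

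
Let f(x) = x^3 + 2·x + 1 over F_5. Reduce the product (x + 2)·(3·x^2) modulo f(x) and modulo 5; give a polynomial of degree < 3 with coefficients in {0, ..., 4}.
Multiply as integer polynomials: a · b = 3·x^3 + 6·x^2. Reducing coefficients mod 5: a · b ≡ 3·x^3 + x^2. Now divide by f(x) = x^3 + 2·x + 1 in F_5[x], eliminating the leading term at each step:
  leading term 3·x^3: subtract (3)·f(x) = 3·x^3 + x + 3, leaving x^2 + 4·x + 2 (coefficients mod 5)
The degree is now < 3, so this is the remainder. Hence a · b ≡ x^2 + 4·x + 2 in F_5[x]/(f).

Final answer: a · b ≡ x^2 + 4·x + 2 (mod f(x))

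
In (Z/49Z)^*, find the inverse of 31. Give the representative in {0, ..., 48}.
31^(−1) ≡ 19 (mod 49)

Apply the extended Euclidean algorithm to (49, 31), tracking rows (r, s, t) with s·49 + t·31 = r. Each division r_prev = q·r_cur + r_new produces the new row as (previous row) − q·(current row):
  row A: (49, 1, 0)   [1·49 + 0·31 = 49]
  row B: (31, 0, 1)   [0·49 + 1·31 = 31]
  49 = 1·31 + 18   → row C = row A − 1·row B = (18, 1, −1)   [check: 1·49 − 1·31 = 18]
  31 = 1·18 + 13   → row D = row B − 1·row C = (13, −1, 2)   [check: −1·49 + 2·31 = 13]
  18 = 1·13 + 5   → row E = row C − 1·row D = (5, 2, −3)   [check: 2·49 − 3·31 = 5]
  13 = 2·5 + 3   → row F = row D − 2·row E = (3, −5, 8)   [check: −5·49 + 8·31 = 3]
  5 = 1·3 + 2   → row G = row E − 1·row F = (2, 7, −11)   [check: 7·49 − 11·31 = 2]
  3 = 1·2 + 1   → row H = row F − 1·row G = (1, −12, 19)   [check: −12·49 + 19·31 = 1]
  2 = 2·1 + 0   → remainder 0, stop. gcd = 1 (last nonzero row H).
The gcd is 1, so 31 is invertible mod 49. The last nonzero row gives −12·49 + 19·31 = 1, so t = 19. So 31^(−1) ≡ 19 (mod 49). Verify: 31 · 19 = 589 ≡ 1 (mod 49). ✓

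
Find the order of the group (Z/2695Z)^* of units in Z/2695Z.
(Z/2695Z)^* consists of the classes a with gcd(a, 2695) = 1, so its order is φ(2695). φ is multiplicative, with φ(p^e) = p^e − p^(e−1). Factorise 2695 = 5 · 7^2 · 11. Then
  φ(2695) = (5 − 1) · (7^2 − 7^1) · (11 − 1) = 4 · 42 · 10 = 1680.
Thus |(Z/2695Z)^*| = 1680.

Final answer: |(Z/2695Z)^*| = 1680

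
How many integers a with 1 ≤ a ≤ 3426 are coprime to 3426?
The number of a ∈ {1, ..., 3426} with gcd(a, 3426) = 1 is by definition Euler's totient φ(3426). φ is multiplicative, with φ(p^e) = p^e − p^(e−1). Factorise 3426 = 2 · 3 · 571. Then
  φ(3426) = (2 − 1) · (3 − 1) · (571 − 1) = 1 · 2 · 570 = 1140.
So there are 1140 such integers.

Final answer: 1140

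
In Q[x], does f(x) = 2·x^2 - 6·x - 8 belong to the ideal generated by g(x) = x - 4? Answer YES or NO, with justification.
YES

In Q[x] the ideal (g) consists of all multiples of g, so f ∈ (g) iff g | f, i.e. iff the remainder of f on division by g is 0. Divide f by g (g is monic, so eliminate the leading term of the running remainder at each step):
  leading term 2·x^2: subtract (2·x)·g(x) = 2·x^2 - 8·x, leaving 2·x - 8
  leading term 2·x: subtract (2)·g(x) = 2·x - 8, leaving 0
The remainder is 0, so f(x) = g(x) · h(x) with h(x) = 2·x + 2. Hence g | f, i.e. f ∈ (g).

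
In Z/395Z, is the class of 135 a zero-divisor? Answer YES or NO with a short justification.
YES

gcd(135, 395) = 5 > 1, so 135 is not a unit in Z/395Z. In Z/nZ every nonzero non-unit is a zero-divisor: explicitly, take b = 395/gcd = 79 ≠ 0 (mod 395); then 135·79 = 10665 = 27·395, i.e. 135·79 ≡ 0 (mod 395). So 135 is a zero-divisor.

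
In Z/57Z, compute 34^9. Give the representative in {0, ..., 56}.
37

Use repeated squaring. Binary(9) = 1001. Walk through the bits of the exponent 9 left-to-right: at each bit after the leading one, square the running value, then multiply by 34 if the bit is 1 (always reducing mod 57):
  bit 1 = 1 (leading): start with 34.
  bit 2 = 0: square 34^2 = 1156 ≡ 16 (mod 57).
  bit 3 = 0: square 16^2 = 256 ≡ 28 (mod 57).
  bit 4 = 1: square 28^2 = 784 ≡ 43; bit is 1, so multiply 43·34 = 1462 ≡ 37 (mod 57).
Final value: 34^9 ≡ 37 (mod 57).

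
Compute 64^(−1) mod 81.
64^(−1) ≡ 19 (mod 81)

Apply the extended Euclidean algorithm to (81, 64), tracking rows (r, s, t) with s·81 + t·64 = r. Each division r_prev = q·r_cur + r_new produces the new row as (previous row) − q·(current row):
  row A: (81, 1, 0)   [1·81 + 0·64 = 81]
  row B: (64, 0, 1)   [0·81 + 1·64 = 64]
  81 = 1·64 + 17   → row C = row A − 1·row B = (17, 1, −1)   [check: 1·81 − 1·64 = 17]
  64 = 3·17 + 13   → row D = row B − 3·row C = (13, −3, 4)   [check: −3·81 + 4·64 = 13]
  17 = 1·13 + 4   → row E = row C − 1·row D = (4, 4, −5)   [check: 4·81 − 5·64 = 4]
  13 = 3·4 + 1   → row F = row D − 3·row E = (1, −15, 19)   [check: −15·81 + 19·64 = 1]
  4 = 4·1 + 0   → remainder 0, stop. gcd = 1 (last nonzero row F).
The gcd is 1, so 64 is invertible mod 81. The last nonzero row gives −15·81 + 19·64 = 1, so t = 19. So 64^(−1) ≡ 19 (mod 81). Verify: 64 · 19 = 1216 ≡ 1 (mod 81). ✓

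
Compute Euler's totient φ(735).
φ is multiplicative, with φ(p^e) = p^e − p^(e−1). Factorise 735 = 3 · 5 · 7^2. Then
  φ(735) = (3 − 1) · (5 − 1) · (7^2 − 7^1) = 2 · 4 · 42 = 336.

Final answer: φ(735) = 336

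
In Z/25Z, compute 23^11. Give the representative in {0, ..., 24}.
2

Use repeated squaring. Binary(11) = 1011. Walk through the bits of the exponent 11 left-to-right: at each bit after the leading one, square the running value, then multiply by 23 if the bit is 1 (always reducing mod 25):
  bit 1 = 1 (leading): start with 23.
  bit 2 = 0: square 23^2 = 529 ≡ 4 (mod 25).
  bit 3 = 1: square 4^2 = 16; bit is 1, so multiply 16·23 = 368 ≡ 18 (mod 25).
  bit 4 = 1: square 18^2 = 324 ≡ 24; bit is 1, so multiply 24·23 = 552 ≡ 2 (mod 25).
Final value: 23^11 ≡ 2 (mod 25).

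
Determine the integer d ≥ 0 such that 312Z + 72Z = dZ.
In the PID Z, (a, b) is generated by gcd(a, b). Compute gcd(312, 72) with the extended Euclidean algorithm, tracking rows (r, s, t) with s·312 + t·72 = r:
  row A: (312, 1, 0)   [1·312 + 0·72 = 312]
  row B: (72, 0, 1)   [0·312 + 1·72 = 72]
  312 = 4·72 + 24   → row C = row A − 4·row B = (24, 1, −4)   [check: 1·312 − 4·72 = 24]
  72 = 3·24 + 0   → remainder 0, stop. gcd = 24 (last nonzero row C).
So gcd(312, 72) = 24, with Bézout identity 1·312 − 4·72 = 24. Containment (⊇): the Bézout identity exhibits 24 as an element of (312, 72), giving (24) ⊆ (312, 72). Containment (⊆): since 24 | 312 and 24 | 72 (312 = 24·13, 72 = 24·3), every Z-linear combination of 312 and 72 is divisible by 24, so (312, 72) ⊆ (24). Therefore (312, 72) = (24), d = 24.

Final answer: (312, 72) = (24); d = 24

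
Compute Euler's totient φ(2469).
φ(2469) = 1644

φ is multiplicative, with φ(p^e) = p^e − p^(e−1). Factorise 2469 = 3 · 823. Then
  φ(2469) = (3 − 1) · (823 − 1) = 2 · 822 = 1644.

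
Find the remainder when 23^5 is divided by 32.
23

Use repeated squaring. Binary(5) = 101. Walk through the bits of the exponent 5 left-to-right: at each bit after the leading one, square the running value, then multiply by 23 if the bit is 1 (always reducing mod 32):
  bit 1 = 1 (leading): start with 23.
  bit 2 = 0: square 23^2 = 529 ≡ 17 (mod 32).
  bit 3 = 1: square 17^2 = 289 ≡ 1; bit is 1, so multiply 1·23 = 23 (mod 32).
Final value: 23^5 ≡ 23 (mod 32).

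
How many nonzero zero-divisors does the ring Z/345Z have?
Z/345Z has 168 nonzero zero-divisors

In Z/345Z each nonzero element is either a unit (gcd with 345 is 1) or a zero-divisor (gcd > 1). The number of units is φ(345): factorise 345 = 3 · 5 · 23, so φ(345) = (3 − 1) · (5 − 1) · (23 − 1) = 2 · 4 · 22 = 176. The nonzero elements number 345 − 1 = 344. Hence the nonzero zero-divisors number 344 − 176 = 168.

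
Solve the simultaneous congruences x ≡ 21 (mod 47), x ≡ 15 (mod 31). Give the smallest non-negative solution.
The moduli 47, 31 are pairwise coprime, so by the CRT there is a unique solution mod 47·31 = 1457.
Solve by successive substitution. Start with x ≡ 21 (mod 47).
  Combine with x ≡ 15 (mod 31): write x = 21 + 47·t and require 21 + 47·t ≡ 15 (mod 31), i.e. 47·t ≡ 15 − 21 ≡ 25 (mod 31). Since 47^(−1) ≡ 2 (mod 31) (47 ≡ 16 (mod 31)), t ≡ 2·25 ≡ 19 (mod 31). So x ≡ 21 + 47·19 = 914 (mod 1457).
Unique solution in [0, 1457): x = 914.

Final answer: x ≡ 914 (mod 1457); the representative in [0, 1457) is 914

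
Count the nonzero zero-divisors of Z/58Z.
Z/58Z has 29 nonzero zero-divisors

In Z/58Z each nonzero element is either a unit (gcd with 58 is 1) or a zero-divisor (gcd > 1). The number of units is φ(58): factorise 58 = 2 · 29, so φ(58) = (2 − 1) · (29 − 1) = 1 · 28 = 28. The nonzero elements number 58 − 1 = 57. Hence the nonzero zero-divisors number 57 − 28 = 29.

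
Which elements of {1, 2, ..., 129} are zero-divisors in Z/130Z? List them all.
nonzero zero-divisors of Z/130Z = {2, 4, 5, 6, 8, 10, 12, 13, 14, 15, 16, 18, 20, 22, 24, 25, 26, 28, 30, 32, 34, 35, 36, 38, 39, 40, 42, 44, 45, 46, 48, 50, 52, 54, 55, 56, 58, 60, 62, 64, 65, 66, 68, 70, 72, 74, 75, 76, 78, 80, 82, 84, 85, 86, 88, 90, 91, 92, 94, 95, 96, 98, 100, 102, 104, 105, 106, 108, 110, 112, 114, 115, 116, 117, 118, 120, 122, 124, 125, 126, 128}

An element a ∈ Z/130Z (with a ≠ 0) is a zero-divisor iff gcd(a, 130) > 1 (because a is a unit precisely when gcd(a, n) = 1, and in Z/nZ every nonzero, non-unit element is a zero-divisor). Scan a = 1, ..., 129 and keep those with gcd(a, 130) > 1:
  gcd(2, 130) = 2, gcd(4, 130) = 2, gcd(5, 130) = 5, gcd(6, 130) = 2, gcd(8, 130) = 2, gcd(10, 130) = 10, gcd(12, 130) = 2, gcd(13, 130) = 13, gcd(14, 130) = 2, gcd(15, 130) = 5, gcd(16, 130) = 2, gcd(18, 130) = 2, gcd(20, 130) = 10, gcd(22, 130) = 2, gcd(24, 130) = 2, gcd(25, 130) = 5, gcd(26, 130) = 26, gcd(28, 130) = 2, gcd(30, 130) = 10, gcd(32, 130) = 2, gcd(34, 130) = 2, gcd(35, 130) = 5, gcd(36, 130) = 2, gcd(38, 130) = 2, gcd(39, 130) = 13, gcd(40, 130) = 10, gcd(42, 130) = 2, gcd(44, 130) = 2, gcd(45, 130) = 5, gcd(46, 130) = 2, gcd(48, 130) = 2, gcd(50, 130) = 10, gcd(52, 130) = 26, gcd(54, 130) = 2, gcd(55, 130) = 5, gcd(56, 130) = 2, gcd(58, 130) = 2, gcd(60, 130) = 10, gcd(62, 130) = 2, gcd(64, 130) = 2, gcd(65, 130) = 65, gcd(66, 130) = 2, gcd(68, 130) = 2, gcd(70, 130) = 10, gcd(72, 130) = 2, gcd(74, 130) = 2, gcd(75, 130) = 5, gcd(76, 130) = 2, gcd(78, 130) = 26, gcd(80, 130) = 10, gcd(82, 130) = 2, gcd(84, 130) = 2, gcd(85, 130) = 5, gcd(86, 130) = 2, gcd(88, 130) = 2, gcd(90, 130) = 10, gcd(91, 130) = 13, gcd(92, 130) = 2, gcd(94, 130) = 2, gcd(95, 130) = 5, gcd(96, 130) = 2, gcd(98, 130) = 2, gcd(100, 130) = 10, gcd(102, 130) = 2, gcd(104, 130) = 26, gcd(105, 130) = 5, gcd(106, 130) = 2, gcd(108, 130) = 2, gcd(110, 130) = 10, gcd(112, 130) = 2, gcd(114, 130) = 2, gcd(115, 130) = 5, gcd(116, 130) = 2, gcd(117, 130) = 13, gcd(118, 130) = 2, gcd(120, 130) = 10, gcd(122, 130) = 2, gcd(124, 130) = 2, gcd(125, 130) = 5, gcd(126, 130) = 2, gcd(128, 130) = 2.
All other a ∈ {1, ..., 129} have gcd(a, 130) = 1 and are units. So the nonzero zero-divisors are exactly the 81 values of a appearing in this scan.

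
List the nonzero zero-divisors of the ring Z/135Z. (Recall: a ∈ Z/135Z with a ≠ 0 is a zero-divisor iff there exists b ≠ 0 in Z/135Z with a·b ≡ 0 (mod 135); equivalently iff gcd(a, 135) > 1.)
An element a ∈ Z/135Z (with a ≠ 0) is a zero-divisor iff gcd(a, 135) > 1 (because a is a unit precisely when gcd(a, n) = 1, and in Z/nZ every nonzero, non-unit element is a zero-divisor). Scan a = 1, ..., 134 and keep those with gcd(a, 135) > 1:
  gcd(3, 135) = 3, gcd(5, 135) = 5, gcd(6, 135) = 3, gcd(9, 135) = 9, gcd(10, 135) = 5, gcd(12, 135) = 3, gcd(15, 135) = 15, gcd(18, 135) = 9, gcd(20, 135) = 5, gcd(21, 135) = 3, gcd(24, 135) = 3, gcd(25, 135) = 5, gcd(27, 135) = 27, gcd(30, 135) = 15, gcd(33, 135) = 3, gcd(35, 135) = 5, gcd(36, 135) = 9, gcd(39, 135) = 3, gcd(40, 135) = 5, gcd(42, 135) = 3, gcd(45, 135) = 45, gcd(48, 135) = 3, gcd(50, 135) = 5, gcd(51, 135) = 3, gcd(54, 135) = 27, gcd(55, 135) = 5, gcd(57, 135) = 3, gcd(60, 135) = 15, gcd(63, 135) = 9, gcd(65, 135) = 5, gcd(66, 135) = 3, gcd(69, 135) = 3, gcd(70, 135) = 5, gcd(72, 135) = 9, gcd(75, 135) = 15, gcd(78, 135) = 3, gcd(80, 135) = 5, gcd(81, 135) = 27, gcd(84, 135) = 3, gcd(85, 135) = 5, gcd(87, 135) = 3, gcd(90, 135) = 45, gcd(93, 135) = 3, gcd(95, 135) = 5, gcd(96, 135) = 3, gcd(99, 135) = 9, gcd(100, 135) = 5, gcd(102, 135) = 3, gcd(105, 135) = 15, gcd(108, 135) = 27, gcd(110, 135) = 5, gcd(111, 135) = 3, gcd(114, 135) = 3, gcd(115, 135) = 5, gcd(117, 135) = 9, gcd(120, 135) = 15, gcd(123, 135) = 3, gcd(125, 135) = 5, gcd(126, 135) = 9, gcd(129, 135) = 3, gcd(130, 135) = 5, gcd(132, 135) = 3.
All other a ∈ {1, ..., 134} have gcd(a, 135) = 1 and are units. So the nonzero zero-divisors are exactly the 62 values of a appearing in this scan.

Final answer: nonzero zero-divisors of Z/135Z = {3, 5, 6, 9, 10, 12, 15, 18, 20, 21, 24, 25, 27, 30, 33, 35, 36, 39, 40, 42, 45, 48, 50, 51, 54, 55, 57, 60, 63, 65, 66, 69, 70, 72, 75, 78, 80, 81, 84, 85, 87, 90, 93, 95, 96, 99, 100, 102, 105, 108, 110, 111, 114, 115, 117, 120, 123, 125, 126, 129, 130, 132}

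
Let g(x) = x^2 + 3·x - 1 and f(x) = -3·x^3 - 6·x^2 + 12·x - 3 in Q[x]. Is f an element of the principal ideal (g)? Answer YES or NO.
In Q[x] the ideal (g) consists of all multiples of g, so f ∈ (g) iff g | f, i.e. iff the remainder of f on division by g is 0. Divide f by g (g is monic, so eliminate the leading term of the running remainder at each step):
  leading term -3·x^3: subtract (-3·x)·g(x) = -3·x^3 - 9·x^2 + 3·x, leaving 3·x^2 + 9·x - 3
  leading term 3·x^2: subtract (3)·g(x) = 3·x^2 + 9·x - 3, leaving 0
The remainder is 0, so f(x) = g(x) · h(x) with h(x) = 3 - 3·x. Hence g | f, i.e. f ∈ (g).

Final answer: YES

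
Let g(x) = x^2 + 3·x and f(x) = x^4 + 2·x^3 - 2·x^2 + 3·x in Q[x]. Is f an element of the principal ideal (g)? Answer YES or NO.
YES

In Q[x] the ideal (g) consists of all multiples of g, so f ∈ (g) iff g | f, i.e. iff the remainder of f on division by g is 0. Divide f by g (g is monic, so eliminate the leading term of the running remainder at each step):
  leading term x^4: subtract (x^2)·g(x) = x^4 + 3·x^3, leaving -x^3 - 2·x^2 + 3·x
  leading term -x^3: subtract (-x)·g(x) = -x^3 - 3·x^2, leaving x^2 + 3·x
  leading term x^2: subtract (1)·g(x) = x^2 + 3·x, leaving 0
The remainder is 0, so f(x) = g(x) · h(x) with h(x) = x^2 - x + 1. Hence g | f, i.e. f ∈ (g).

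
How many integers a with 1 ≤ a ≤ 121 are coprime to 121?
The number of a ∈ {1, ..., 121} with gcd(a, 121) = 1 is by definition Euler's totient φ(121). φ is multiplicative, with φ(p^e) = p^e − p^(e−1). Factorise 121 = 11^2. Then
  φ(121) = (11^2 − 11^1) = 110 = 110.
So there are 110 such integers.

Final answer: 110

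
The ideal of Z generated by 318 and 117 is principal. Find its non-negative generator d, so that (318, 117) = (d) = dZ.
In the PID Z, (a, b) is generated by gcd(a, b). Compute gcd(318, 117) with the extended Euclidean algorithm, tracking rows (r, s, t) with s·318 + t·117 = r:
  row A: (318, 1, 0)   [1·318 + 0·117 = 318]
  row B: (117, 0, 1)   [0·318 + 1·117 = 117]
  318 = 2·117 + 84   → row C = row A − 2·row B = (84, 1, −2)   [check: 1·318 − 2·117 = 84]
  117 = 1·84 + 33   → row D = row B − 1·row C = (33, −1, 3)   [check: −1·318 + 3·117 = 33]
  84 = 2·33 + 18   → row E = row C − 2·row D = (18, 3, −8)   [check: 3·318 − 8·117 = 18]
  33 = 1·18 + 15   → row F = row D − 1·row E = (15, −4, 11)   [check: −4·318 + 11·117 = 15]
  18 = 1·15 + 3   → row G = row E − 1·row F = (3, 7, −19)   [check: 7·318 − 19·117 = 3]
  15 = 5·3 + 0   → remainder 0, stop. gcd = 3 (last nonzero row G).
So gcd(318, 117) = 3, with Bézout identity 7·318 − 19·117 = 3. Containment (⊇): the Bézout identity exhibits 3 as an element of (318, 117), giving (3) ⊆ (318, 117). Containment (⊆): since 3 | 318 and 3 | 117 (318 = 3·106, 117 = 3·39), every Z-linear combination of 318 and 117 is divisible by 3, so (318, 117) ⊆ (3). Therefore (318, 117) = (3), d = 3.

Final answer: (318, 117) = (3); d = 3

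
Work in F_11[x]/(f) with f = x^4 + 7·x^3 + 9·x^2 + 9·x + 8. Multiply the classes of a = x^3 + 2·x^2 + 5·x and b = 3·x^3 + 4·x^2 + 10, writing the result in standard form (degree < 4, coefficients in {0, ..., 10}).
Multiply as integer polynomials: a · b = 3·x^6 + 10·x^5 + 23·x^4 + 30·x^3 + 20·x^2 + 50·x. Reducing coefficients mod 11: a · b ≡ 3·x^6 + 10·x^5 + x^4 + 8·x^3 + 9·x^2 + 6·x. Now divide by f(x) = x^4 + 7·x^3 + 9·x^2 + 9·x + 8 in F_11[x], eliminating the leading term at each step:
  leading term 3·x^6: subtract (3·x^2)·f(x) = 3·x^6 + 10·x^5 + 5·x^4 + 5·x^3 + 2·x^2, leaving 7·x^4 + 3·x^3 + 7·x^2 + 6·x (coefficients mod 11)
  leading term 7·x^4: subtract (7)·f(x) = 7·x^4 + 5·x^3 + 8·x^2 + 8·x + 1, leaving 9·x^3 + 10·x^2 + 9·x + 10 (coefficients mod 11)
The degree is now < 4, so this is the remainder. Hence a · b ≡ 9·x^3 + 10·x^2 + 9·x + 10 in F_11[x]/(f).

Final answer: a · b ≡ 9·x^3 + 10·x^2 + 9·x + 10 (mod f(x))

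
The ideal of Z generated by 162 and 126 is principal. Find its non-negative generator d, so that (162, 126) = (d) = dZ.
In the PID Z, (a, b) is generated by gcd(a, b). Compute gcd(162, 126) with the extended Euclidean algorithm, tracking rows (r, s, t) with s·162 + t·126 = r:
  row A: (162, 1, 0)   [1·162 + 0·126 = 162]
  row B: (126, 0, 1)   [0·162 + 1·126 = 126]
  162 = 1·126 + 36   → row C = row A − 1·row B = (36, 1, −1)   [check: 1·162 − 1·126 = 36]
  126 = 3·36 + 18   → row D = row B − 3·row C = (18, −3, 4)   [check: −3·162 + 4·126 = 18]
  36 = 2·18 + 0   → remainder 0, stop. gcd = 18 (last nonzero row D).
So gcd(162, 126) = 18, with Bézout identity −3·162 + 4·126 = 18. Containment (⊇): the Bézout identity exhibits 18 as an element of (162, 126), giving (18) ⊆ (162, 126). Containment (⊆): since 18 | 162 and 18 | 126 (162 = 18·9, 126 = 18·7), every Z-linear combination of 162 and 126 is divisible by 18, so (162, 126) ⊆ (18). Therefore (162, 126) = (18), d = 18.

Final answer: (162, 126) = (18); d = 18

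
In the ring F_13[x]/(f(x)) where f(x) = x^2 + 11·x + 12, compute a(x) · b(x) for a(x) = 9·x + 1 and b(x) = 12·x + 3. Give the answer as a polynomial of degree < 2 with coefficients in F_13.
Multiply as integer polynomials: a · b = 108·x^2 + 39·x + 3. Reducing coefficients mod 13: a · b ≡ 4·x^2 + 3. Now divide by f(x) = x^2 + 11·x + 12 in F_13[x], eliminating the leading term at each step:
  leading term 4·x^2: subtract (4)·f(x) = 4·x^2 + 5·x + 9, leaving 8·x + 7 (coefficients mod 13)
The degree is now < 2, so this is the remainder. Hence a · b ≡ 8·x + 7 in F_13[x]/(f).

Final answer: a · b ≡ 8·x + 7 (mod f(x))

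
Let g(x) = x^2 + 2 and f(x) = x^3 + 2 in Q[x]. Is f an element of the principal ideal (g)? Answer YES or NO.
In Q[x] the ideal (g) consists of all multiples of g, so f ∈ (g) iff g | f, i.e. iff the remainder of f on division by g is 0. Divide f by g (g is monic, so eliminate the leading term of the running remainder at each step):
  leading term x^3: subtract (x)·g(x) = x^3 + 2·x, leaving 2 - 2·x
The remainder r(x) = 2 - 2·x ≠ 0 (and deg r < deg g), so g ∤ f, i.e. f ∉ (g).

Final answer: NO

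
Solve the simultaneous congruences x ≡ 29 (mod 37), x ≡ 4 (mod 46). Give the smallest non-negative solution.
The moduli 37, 46 are pairwise coprime, so by the CRT there is a unique solution mod 37·46 = 1702.
Solve by successive substitution. Start with x ≡ 29 (mod 37).
  Combine with x ≡ 4 (mod 46): write x = 29 + 37·t and require 29 + 37·t ≡ 4 (mod 46), i.e. 37·t ≡ 4 − 29 ≡ 21 (mod 46). Since 37^(−1) ≡ 5 (mod 46), t ≡ 5·21 ≡ 13 (mod 46). So x ≡ 29 + 37·13 = 510 (mod 1702).
Unique solution in [0, 1702): x = 510.

Final answer: x ≡ 510 (mod 1702); the representative in [0, 1702) is 510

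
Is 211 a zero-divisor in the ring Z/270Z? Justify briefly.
gcd(211, 270) = 1, so 211 is a unit in Z/270Z (it has a multiplicative inverse). A unit cannot be a zero-divisor: if 211·b ≡ 0 then multiplying both sides by 211^(−1) gives b ≡ 0. So 211 is not a zero-divisor.

Final answer: NO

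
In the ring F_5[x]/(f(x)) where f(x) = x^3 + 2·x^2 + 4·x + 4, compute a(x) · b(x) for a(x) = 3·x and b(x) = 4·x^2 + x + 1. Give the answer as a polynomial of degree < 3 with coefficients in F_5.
Multiply as integer polynomials: a · b = 12·x^3 + 3·x^2 + 3·x. Reducing coefficients mod 5: a · b ≡ 2·x^3 + 3·x^2 + 3·x. Now divide by f(x) = x^3 + 2·x^2 + 4·x + 4 in F_5[x], eliminating the leading term at each step:
  leading term 2·x^3: subtract (2)·f(x) = 2·x^3 + 4·x^2 + 3·x + 3, leaving 4·x^2 + 2 (coefficients mod 5)
The degree is now < 3, so this is the remainder. Hence a · b ≡ 4·x^2 + 2 in F_5[x]/(f).

Final answer: a · b ≡ 4·x^2 + 2 (mod f(x))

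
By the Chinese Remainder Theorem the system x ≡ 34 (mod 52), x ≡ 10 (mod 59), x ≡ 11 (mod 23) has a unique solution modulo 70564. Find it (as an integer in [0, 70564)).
The moduli 52, 59, 23 are pairwise coprime, so by the CRT there is a unique solution mod 52·59·23 = 70564.
Solve by successive substitution. Start with x ≡ 34 (mod 52).
  Combine with x ≡ 10 (mod 59): write x = 34 + 52·t and require 34 + 52·t ≡ 10 (mod 59), i.e. 52·t ≡ 10 − 34 ≡ 35 (mod 59). Since 52^(−1) ≡ 42 (mod 59), t ≡ 42·35 ≡ 54 (mod 59). So x ≡ 34 + 52·54 = 2842 (mod 3068).
  Combine with x ≡ 11 (mod 23): write x = 2842 + 3068·t and require 2842 + 3068·t ≡ 11 (mod 23), i.e. 3068·t ≡ 11 − 2842 ≡ 21 (mod 23). Since 3068^(−1) ≡ 18 (mod 23) (3068 ≡ 9 (mod 23)), t ≡ 18·21 ≡ 10 (mod 23). So x ≡ 2842 + 3068·10 = 33522 (mod 70564).
Unique solution in [0, 70564): x = 33522.

Final answer: x ≡ 33522 (mod 70564); the representative in [0, 70564) is 33522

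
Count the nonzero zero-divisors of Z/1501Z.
In Z/1501Z each nonzero element is either a unit (gcd with 1501 is 1) or a zero-divisor (gcd > 1). The number of units is φ(1501): factorise 1501 = 19 · 79, so φ(1501) = (19 − 1) · (79 − 1) = 18 · 78 = 1404. The nonzero elements number 1501 − 1 = 1500. Hence the nonzero zero-divisors number 1500 − 1404 = 96.

Final answer: Z/1501Z has 96 nonzero zero-divisors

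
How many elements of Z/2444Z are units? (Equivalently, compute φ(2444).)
Z/2444Z has φ(2444) = 1104 units

An element a ∈ Z/2444Z is a unit iff gcd(a, 2444) = 1, so the number of units is φ(2444). φ is multiplicative, with φ(p^e) = p^e − p^(e−1). Factorise 2444 = 2^2 · 13 · 47. Then
  φ(2444) = (2^2 − 2^1) · (13 − 1) · (47 − 1) = 2 · 12 · 46 = 1104.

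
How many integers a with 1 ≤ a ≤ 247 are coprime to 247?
The number of a ∈ {1, ..., 247} with gcd(a, 247) = 1 is by definition Euler's totient φ(247). φ is multiplicative, with φ(p^e) = p^e − p^(e−1). Factorise 247 = 13 · 19. Then
  φ(247) = (13 − 1) · (19 − 1) = 12 · 18 = 216.
So there are 216 such integers.

Final answer: 216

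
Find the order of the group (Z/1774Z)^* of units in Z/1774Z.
(Z/1774Z)^* consists of the classes a with gcd(a, 1774) = 1, so its order is φ(1774). φ is multiplicative, with φ(p^e) = p^e − p^(e−1). Factorise 1774 = 2 · 887. Then
  φ(1774) = (2 − 1) · (887 − 1) = 1 · 886 = 886.
Thus |(Z/1774Z)^*| = 886.

Final answer: |(Z/1774Z)^*| = 886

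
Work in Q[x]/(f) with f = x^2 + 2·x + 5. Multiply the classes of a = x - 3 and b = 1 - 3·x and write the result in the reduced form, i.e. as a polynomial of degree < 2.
First multiply in Q[x] without reducing: a · b = -3·x^2 + 10·x - 3. Now divide by f(x) = x^2 + 2·x + 5, eliminating the leading term at each step:
  leading term -3·x^2: subtract (-3)·f(x) = -3·x^2 - 6·x - 15, leaving 16·x + 12
The degree is now < 2, so this is the remainder. Hence a · b ≡ 16·x + 12 in Q[x]/(f).

Final answer: a · b ≡ 16·x + 12 (mod f(x))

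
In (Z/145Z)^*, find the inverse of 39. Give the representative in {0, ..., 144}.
Apply the extended Euclidean algorithm to (145, 39), tracking rows (r, s, t) with s·145 + t·39 = r. Each division r_prev = q·r_cur + r_new produces the new row as (previous row) − q·(current row):
  row A: (145, 1, 0)   [1·145 + 0·39 = 145]
  row B: (39, 0, 1)   [0·145 + 1·39 = 39]
  145 = 3·39 + 28   → row C = row A − 3·row B = (28, 1, −3)   [check: 1·145 − 3·39 = 28]
  39 = 1·28 + 11   → row D = row B − 1·row C = (11, −1, 4)   [check: −1·145 + 4·39 = 11]
  28 = 2·11 + 6   → row E = row C − 2·row D = (6, 3, −11)   [check: 3·145 − 11·39 = 6]
  11 = 1·6 + 5   → row F = row D − 1·row E = (5, −4, 15)   [check: −4·145 + 15·39 = 5]
  6 = 1·5 + 1   → row G = row E − 1·row F = (1, 7, −26)   [check: 7·145 − 26·39 = 1]
  5 = 5·1 + 0   → remainder 0, stop. gcd = 1 (last nonzero row G).
The gcd is 1, so 39 is invertible mod 145. The last nonzero row gives 7·145 − 26·39 = 1, so t = −26. So 39^(−1) ≡ −26 ≡ 119 (mod 145). Verify: 39 · 119 = 4641 ≡ 1 (mod 145). ✓

Final answer: 39^(−1) ≡ 119 (mod 145)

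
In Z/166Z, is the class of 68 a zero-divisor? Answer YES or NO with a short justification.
YES

gcd(68, 166) = 2 > 1, so 68 is not a unit in Z/166Z. In Z/nZ every nonzero non-unit is a zero-divisor: explicitly, take b = 166/gcd = 83 ≠ 0 (mod 166); then 68·83 = 5644 = 34·166, i.e. 68·83 ≡ 0 (mod 166). So 68 is a zero-divisor.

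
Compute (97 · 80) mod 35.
Reduce the factors first: 97 ≡ 27, 80 ≡ 10 (mod 35), so 97 · 80 ≡ 27 · 10 (mod 35). 27 · 10 = 270. Dividing by 35: 270 = 7·35 + 25. So (97 · 80) mod 35 = 25.

Final answer: 25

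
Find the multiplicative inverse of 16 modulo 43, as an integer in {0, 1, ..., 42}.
16^(−1) ≡ 35 (mod 43)

Apply the extended Euclidean algorithm to (43, 16), tracking rows (r, s, t) with s·43 + t·16 = r. Each division r_prev = q·r_cur + r_new produces the new row as (previous row) − q·(current row):
  row A: (43, 1, 0)   [1·43 + 0·16 = 43]
  row B: (16, 0, 1)   [0·43 + 1·16 = 16]
  43 = 2·16 + 11   → row C = row A − 2·row B = (11, 1, −2)   [check: 1·43 − 2·16 = 11]
  16 = 1·11 + 5   → row D = row B − 1·row C = (5, −1, 3)   [check: −1·43 + 3·16 = 5]
  11 = 2·5 + 1   → row E = row C − 2·row D = (1, 3, −8)   [check: 3·43 − 8·16 = 1]
  5 = 5·1 + 0   → remainder 0, stop. gcd = 1 (last nonzero row E).
The gcd is 1, so 16 is invertible mod 43. The last nonzero row gives 3·43 − 8·16 = 1, so t = −8. So 16^(−1) ≡ −8 ≡ 35 (mod 43). Verify: 16 · 35 = 560 ≡ 1 (mod 43). ✓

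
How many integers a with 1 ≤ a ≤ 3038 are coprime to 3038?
The number of a ∈ {1, ..., 3038} with gcd(a, 3038) = 1 is by definition Euler's totient φ(3038). φ is multiplicative, with φ(p^e) = p^e − p^(e−1). Factorise 3038 = 2 · 7^2 · 31. Then
  φ(3038) = (2 − 1) · (7^2 − 7^1) · (31 − 1) = 1 · 42 · 30 = 1260.
So there are 1260 such integers.

Final answer: 1260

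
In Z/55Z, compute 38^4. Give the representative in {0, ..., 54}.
31

Use repeated squaring. Binary(4) = 100. Walk through the bits of the exponent 4 left-to-right: at each bit after the leading one, square the running value, then multiply by 38 if the bit is 1 (always reducing mod 55):
  bit 1 = 1 (leading): start with 38.
  bit 2 = 0: square 38^2 = 1444 ≡ 14 (mod 55).
  bit 3 = 0: square 14^2 = 196 ≡ 31 (mod 55).
Final value: 38^4 ≡ 31 (mod 55).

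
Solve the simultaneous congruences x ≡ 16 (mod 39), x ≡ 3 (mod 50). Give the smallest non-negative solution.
The moduli 39, 50 are pairwise coprime, so by the CRT there is a unique solution mod 39·50 = 1950.
Solve by successive substitution. Start with x ≡ 16 (mod 39).
  Combine with x ≡ 3 (mod 50): write x = 16 + 39·t and require 16 + 39·t ≡ 3 (mod 50), i.e. 39·t ≡ 3 − 16 ≡ 37 (mod 50). Since 39^(−1) ≡ 9 (mod 50), t ≡ 9·37 ≡ 33 (mod 50). So x ≡ 16 + 39·33 = 1303 (mod 1950).
Unique solution in [0, 1950): x = 1303.

Final answer: x ≡ 1303 (mod 1950); the representative in [0, 1950) is 1303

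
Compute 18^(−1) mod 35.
18^(−1) ≡ 2 (mod 35)

Apply the extended Euclidean algorithm to (35, 18), tracking rows (r, s, t) with s·35 + t·18 = r. Each division r_prev = q·r_cur + r_new produces the new row as (previous row) − q·(current row):
  row A: (35, 1, 0)   [1·35 + 0·18 = 35]
  row B: (18, 0, 1)   [0·35 + 1·18 = 18]
  35 = 1·18 + 17   → row C = row A − 1·row B = (17, 1, −1)   [check: 1·35 − 1·18 = 17]
  18 = 1·17 + 1   → row D = row B − 1·row C = (1, −1, 2)   [check: −1·35 + 2·18 = 1]
  17 = 17·1 + 0   → remainder 0, stop. gcd = 1 (last nonzero row D).
The gcd is 1, so 18 is invertible mod 35. The last nonzero row gives −1·35 + 2·18 = 1, so t = 2. So 18^(−1) ≡ 2 (mod 35). Verify: 18 · 2 = 36 ≡ 1 (mod 35). ✓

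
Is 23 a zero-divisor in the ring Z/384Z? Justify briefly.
gcd(23, 384) = 1, so 23 is a unit in Z/384Z (it has a multiplicative inverse). A unit cannot be a zero-divisor: if 23·b ≡ 0 then multiplying both sides by 23^(−1) gives b ≡ 0. So 23 is not a zero-divisor.

Final answer: NO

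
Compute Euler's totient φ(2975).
φ is multiplicative, with φ(p^e) = p^e − p^(e−1). Factorise 2975 = 5^2 · 7 · 17. Then
  φ(2975) = (5^2 − 5^1) · (7 − 1) · (17 − 1) = 20 · 6 · 16 = 1920.

Final answer: φ(2975) = 1920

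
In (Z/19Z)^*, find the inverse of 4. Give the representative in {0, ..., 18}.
Apply the extended Euclidean algorithm to (19, 4), tracking rows (r, s, t) with s·19 + t·4 = r. Each division r_prev = q·r_cur + r_new produces the new row as (previous row) − q·(current row):
  row A: (19, 1, 0)   [1·19 + 0·4 = 19]
  row B: (4, 0, 1)   [0·19 + 1·4 = 4]
  19 = 4·4 + 3   → row C = row A − 4·row B = (3, 1, −4)   [check: 1·19 − 4·4 = 3]
  4 = 1·3 + 1   → row D = row B − 1·row C = (1, −1, 5)   [check: −1·19 + 5·4 = 1]
  3 = 3·1 + 0   → remainder 0, stop. gcd = 1 (last nonzero row D).
The gcd is 1, so 4 is invertible mod 19. The last nonzero row gives −1·19 + 5·4 = 1, so t = 5. So 4^(−1) ≡ 5 (mod 19). Verify: 4 · 5 = 20 ≡ 1 (mod 19). ✓

Final answer: 4^(−1) ≡ 5 (mod 19)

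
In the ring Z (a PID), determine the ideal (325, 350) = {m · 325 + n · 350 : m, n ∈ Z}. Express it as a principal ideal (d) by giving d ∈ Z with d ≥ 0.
(325, 350) = (25); d = 25

In the PID Z, (a, b) is generated by gcd(a, b). Compute gcd(350, 325) with the extended Euclidean algorithm, tracking rows (r, s, t) with s·350 + t·325 = r:
  row A: (350, 1, 0)   [1·350 + 0·325 = 350]
  row B: (325, 0, 1)   [0·350 + 1·325 = 325]
  350 = 1·325 + 25   → row C = row A − 1·row B = (25, 1, −1)   [check: 1·350 − 1·325 = 25]
  325 = 13·25 + 0   → remainder 0, stop. gcd = 25 (last nonzero row C).
So gcd(325, 350) = 25, with Bézout identity 1·350 − 1·325 = 25. Containment (⊇): the Bézout identity exhibits 25 as an element of (325, 350), giving (25) ⊆ (325, 350). Containment (⊆): since 25 | 325 and 25 | 350 (325 = 25·13, 350 = 25·14), every Z-linear combination of 325 and 350 is divisible by 25, so (325, 350) ⊆ (25). Therefore (325, 350) = (25), d = 25.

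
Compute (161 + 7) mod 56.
Reduce the summands first: 161 ≡ 49 (mod 56), so 161 + 7 ≡ 49 + 7 (mod 56). 49 + 7 = 56; 56 = 1·56 + 0, so (161 + 7) mod 56 = 0.

Final answer: 0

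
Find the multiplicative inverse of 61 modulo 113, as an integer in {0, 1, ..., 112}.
61^(−1) ≡ 63 (mod 113)

Apply the extended Euclidean algorithm to (113, 61), tracking rows (r, s, t) with s·113 + t·61 = r. Each division r_prev = q·r_cur + r_new produces the new row as (previous row) − q·(current row):
  row A: (113, 1, 0)   [1·113 + 0·61 = 113]
  row B: (61, 0, 1)   [0·113 + 1·61 = 61]
  113 = 1·61 + 52   → row C = row A − 1·row B = (52, 1, −1)   [check: 1·113 − 1·61 = 52]
  61 = 1·52 + 9   → row D = row B − 1·row C = (9, −1, 2)   [check: −1·113 + 2·61 = 9]
  52 = 5·9 + 7   → row E = row C − 5·row D = (7, 6, −11)   [check: 6·113 − 11·61 = 7]
  9 = 1·7 + 2   → row F = row D − 1·row E = (2, −7, 13)   [check: −7·113 + 13·61 = 2]
  7 = 3·2 + 1   → row G = row E − 3·row F = (1, 27, −50)   [check: 27·113 − 50·61 = 1]
  2 = 2·1 + 0   → remainder 0, stop. gcd = 1 (last nonzero row G).
The gcd is 1, so 61 is invertible mod 113. The last nonzero row gives 27·113 − 50·61 = 1, so t = −50. So 61^(−1) ≡ −50 ≡ 63 (mod 113). Verify: 61 · 63 = 3843 ≡ 1 (mod 113). ✓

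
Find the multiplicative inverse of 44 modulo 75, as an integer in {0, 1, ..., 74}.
44^(−1) ≡ 29 (mod 75)

Apply the extended Euclidean algorithm to (75, 44), tracking rows (r, s, t) with s·75 + t·44 = r. Each division r_prev = q·r_cur + r_new produces the new row as (previous row) − q·(current row):
  row A: (75, 1, 0)   [1·75 + 0·44 = 75]
  row B: (44, 0, 1)   [0·75 + 1·44 = 44]
  75 = 1·44 + 31   → row C = row A − 1·row B = (31, 1, −1)   [check: 1·75 − 1·44 = 31]
  44 = 1·31 + 13   → row D = row B − 1·row C = (13, −1, 2)   [check: −1·75 + 2·44 = 13]
  31 = 2·13 + 5   → row E = row C − 2·row D = (5, 3, −5)   [check: 3·75 − 5·44 = 5]
  13 = 2·5 + 3   → row F = row D − 2·row E = (3, −7, 12)   [check: −7·75 + 12·44 = 3]
  5 = 1·3 + 2   → row G = row E − 1·row F = (2, 10, −17)   [check: 10·75 − 17·44 = 2]
  3 = 1·2 + 1   → row H = row F − 1·row G = (1, −17, 29)   [check: −17·75 + 29·44 = 1]
  2 = 2·1 + 0   → remainder 0, stop. gcd = 1 (last nonzero row H).
The gcd is 1, so 44 is invertible mod 75. The last nonzero row gives −17·75 + 29·44 = 1, so t = 29. So 44^(−1) ≡ 29 (mod 75). Verify: 44 · 29 = 1276 ≡ 1 (mod 75). ✓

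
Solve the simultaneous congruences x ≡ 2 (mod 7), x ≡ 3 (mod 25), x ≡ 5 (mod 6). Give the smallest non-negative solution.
The moduli 7, 25, 6 are pairwise coprime, so by the CRT there is a unique solution mod 7·25·6 = 1050.
Solve by successive substitution. Start with x ≡ 2 (mod 7).
  Combine with x ≡ 3 (mod 25): write x = 2 + 7·t and require 2 + 7·t ≡ 3 (mod 25), i.e. 7·t ≡ 3 − 2 ≡ 1 (mod 25). Since 7^(−1) ≡ 18 (mod 25), t ≡ 18·1 ≡ 18 (mod 25). So x ≡ 2 + 7·18 = 128 (mod 175).
  Combine with x ≡ 5 (mod 6): write x = 128 + 175·t and require 128 + 175·t ≡ 5 (mod 6), i.e. 175·t ≡ 5 − 128 ≡ 3 (mod 6). Since 175^(−1) ≡ 1 (mod 6) (175 ≡ 1 (mod 6)), t ≡ 1·3 ≡ 3 (mod 6). So x ≡ 128 + 175·3 = 653 (mod 1050).
Unique solution in [0, 1050): x = 653.

Final answer: x ≡ 653 (mod 1050); the representative in [0, 1050) is 653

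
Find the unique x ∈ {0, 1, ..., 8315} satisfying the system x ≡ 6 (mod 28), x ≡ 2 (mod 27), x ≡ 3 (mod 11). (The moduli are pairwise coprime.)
The moduli 28, 27, 11 are pairwise coprime, so by the CRT there is a unique solution mod 28·27·11 = 8316.
Solve by successive substitution. Start with x ≡ 6 (mod 28).
  Combine with x ≡ 2 (mod 27): write x = 6 + 28·t and require 6 + 28·t ≡ 2 (mod 27), i.e. 28·t ≡ 2 − 6 ≡ 23 (mod 27). Since 28^(−1) ≡ 1 (mod 27) (28 ≡ 1 (mod 27)), t ≡ 1·23 ≡ 23 (mod 27). So x ≡ 6 + 28·23 = 650 (mod 756).
  Combine with x ≡ 3 (mod 11): write x = 650 + 756·t and require 650 + 756·t ≡ 3 (mod 11), i.e. 756·t ≡ 3 − 650 ≡ 2 (mod 11). Since 756^(−1) ≡ 7 (mod 11) (756 ≡ 8 (mod 11)), t ≡ 7·2 ≡ 3 (mod 11). So x ≡ 650 + 756·3 = 2918 (mod 8316).
Unique solution in [0, 8316): x = 2918.

Final answer: x ≡ 2918 (mod 8316); the representative in [0, 8316) is 2918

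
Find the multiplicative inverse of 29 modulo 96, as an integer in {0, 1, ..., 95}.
29^(−1) ≡ 53 (mod 96)

Apply the extended Euclidean algorithm to (96, 29), tracking rows (r, s, t) with s·96 + t·29 = r. Each division r_prev = q·r_cur + r_new produces the new row as (previous row) − q·(current row):
  row A: (96, 1, 0)   [1·96 + 0·29 = 96]
  row B: (29, 0, 1)   [0·96 + 1·29 = 29]
  96 = 3·29 + 9   → row C = row A − 3·row B = (9, 1, −3)   [check: 1·96 − 3·29 = 9]
  29 = 3·9 + 2   → row D = row B − 3·row C = (2, −3, 10)   [check: −3·96 + 10·29 = 2]
  9 = 4·2 + 1   → row E = row C − 4·row D = (1, 13, −43)   [check: 13·96 − 43·29 = 1]
  2 = 2·1 + 0   → remainder 0, stop. gcd = 1 (last nonzero row E).
The gcd is 1, so 29 is invertible mod 96. The last nonzero row gives 13·96 − 43·29 = 1, so t = −43. So 29^(−1) ≡ −43 ≡ 53 (mod 96). Verify: 29 · 53 = 1537 ≡ 1 (mod 96). ✓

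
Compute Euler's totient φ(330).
φ(330) = 80

φ is multiplicative, with φ(p^e) = p^e − p^(e−1). Factorise 330 = 2 · 3 · 5 · 11. Then
  φ(330) = (2 − 1) · (3 − 1) · (5 − 1) · (11 − 1) = 1 · 2 · 4 · 10 = 80.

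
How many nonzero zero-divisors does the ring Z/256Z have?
In Z/256Z each nonzero element is either a unit (gcd with 256 is 1) or a zero-divisor (gcd > 1). The number of units is φ(256): factorise 256 = 2^8, so φ(256) = (2^8 − 2^7) = 128 = 128. The nonzero elements number 256 − 1 = 255. Hence the nonzero zero-divisors number 255 − 128 = 127.

Final answer: Z/256Z has 127 nonzero zero-divisors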